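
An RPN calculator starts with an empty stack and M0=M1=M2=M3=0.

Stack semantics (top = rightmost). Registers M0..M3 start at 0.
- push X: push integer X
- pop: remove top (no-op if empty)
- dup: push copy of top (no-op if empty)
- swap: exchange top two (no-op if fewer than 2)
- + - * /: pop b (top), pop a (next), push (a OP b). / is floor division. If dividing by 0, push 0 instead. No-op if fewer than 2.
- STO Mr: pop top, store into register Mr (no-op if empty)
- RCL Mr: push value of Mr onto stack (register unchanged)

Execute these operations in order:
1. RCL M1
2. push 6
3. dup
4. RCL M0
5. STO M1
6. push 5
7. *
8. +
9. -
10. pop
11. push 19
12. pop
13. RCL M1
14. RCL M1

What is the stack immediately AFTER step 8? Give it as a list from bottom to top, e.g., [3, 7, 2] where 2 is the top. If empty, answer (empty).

After op 1 (RCL M1): stack=[0] mem=[0,0,0,0]
After op 2 (push 6): stack=[0,6] mem=[0,0,0,0]
After op 3 (dup): stack=[0,6,6] mem=[0,0,0,0]
After op 4 (RCL M0): stack=[0,6,6,0] mem=[0,0,0,0]
After op 5 (STO M1): stack=[0,6,6] mem=[0,0,0,0]
After op 6 (push 5): stack=[0,6,6,5] mem=[0,0,0,0]
After op 7 (*): stack=[0,6,30] mem=[0,0,0,0]
After op 8 (+): stack=[0,36] mem=[0,0,0,0]

[0, 36]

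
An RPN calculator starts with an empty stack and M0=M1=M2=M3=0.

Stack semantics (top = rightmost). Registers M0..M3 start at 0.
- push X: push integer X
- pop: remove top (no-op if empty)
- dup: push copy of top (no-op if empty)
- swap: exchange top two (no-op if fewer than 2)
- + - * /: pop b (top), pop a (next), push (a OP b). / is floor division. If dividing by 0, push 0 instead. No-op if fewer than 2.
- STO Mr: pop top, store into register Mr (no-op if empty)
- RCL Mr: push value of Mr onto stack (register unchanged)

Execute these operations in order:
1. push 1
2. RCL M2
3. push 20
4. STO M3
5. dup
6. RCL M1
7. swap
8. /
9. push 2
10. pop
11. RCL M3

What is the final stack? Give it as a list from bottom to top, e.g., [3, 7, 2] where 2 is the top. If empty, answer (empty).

Answer: [1, 0, 0, 20]

Derivation:
After op 1 (push 1): stack=[1] mem=[0,0,0,0]
After op 2 (RCL M2): stack=[1,0] mem=[0,0,0,0]
After op 3 (push 20): stack=[1,0,20] mem=[0,0,0,0]
After op 4 (STO M3): stack=[1,0] mem=[0,0,0,20]
After op 5 (dup): stack=[1,0,0] mem=[0,0,0,20]
After op 6 (RCL M1): stack=[1,0,0,0] mem=[0,0,0,20]
After op 7 (swap): stack=[1,0,0,0] mem=[0,0,0,20]
After op 8 (/): stack=[1,0,0] mem=[0,0,0,20]
After op 9 (push 2): stack=[1,0,0,2] mem=[0,0,0,20]
After op 10 (pop): stack=[1,0,0] mem=[0,0,0,20]
After op 11 (RCL M3): stack=[1,0,0,20] mem=[0,0,0,20]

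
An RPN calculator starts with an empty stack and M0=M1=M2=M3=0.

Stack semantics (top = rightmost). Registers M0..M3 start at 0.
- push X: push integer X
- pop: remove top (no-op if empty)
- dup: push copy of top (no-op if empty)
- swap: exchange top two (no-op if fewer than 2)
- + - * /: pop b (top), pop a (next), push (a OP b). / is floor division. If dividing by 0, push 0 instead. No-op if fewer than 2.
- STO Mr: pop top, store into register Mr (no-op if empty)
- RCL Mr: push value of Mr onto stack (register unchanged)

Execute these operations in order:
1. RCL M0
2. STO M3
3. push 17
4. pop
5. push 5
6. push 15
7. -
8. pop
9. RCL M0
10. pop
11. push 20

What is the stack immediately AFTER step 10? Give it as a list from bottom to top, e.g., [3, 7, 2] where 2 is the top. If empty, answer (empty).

After op 1 (RCL M0): stack=[0] mem=[0,0,0,0]
After op 2 (STO M3): stack=[empty] mem=[0,0,0,0]
After op 3 (push 17): stack=[17] mem=[0,0,0,0]
After op 4 (pop): stack=[empty] mem=[0,0,0,0]
After op 5 (push 5): stack=[5] mem=[0,0,0,0]
After op 6 (push 15): stack=[5,15] mem=[0,0,0,0]
After op 7 (-): stack=[-10] mem=[0,0,0,0]
After op 8 (pop): stack=[empty] mem=[0,0,0,0]
After op 9 (RCL M0): stack=[0] mem=[0,0,0,0]
After op 10 (pop): stack=[empty] mem=[0,0,0,0]

(empty)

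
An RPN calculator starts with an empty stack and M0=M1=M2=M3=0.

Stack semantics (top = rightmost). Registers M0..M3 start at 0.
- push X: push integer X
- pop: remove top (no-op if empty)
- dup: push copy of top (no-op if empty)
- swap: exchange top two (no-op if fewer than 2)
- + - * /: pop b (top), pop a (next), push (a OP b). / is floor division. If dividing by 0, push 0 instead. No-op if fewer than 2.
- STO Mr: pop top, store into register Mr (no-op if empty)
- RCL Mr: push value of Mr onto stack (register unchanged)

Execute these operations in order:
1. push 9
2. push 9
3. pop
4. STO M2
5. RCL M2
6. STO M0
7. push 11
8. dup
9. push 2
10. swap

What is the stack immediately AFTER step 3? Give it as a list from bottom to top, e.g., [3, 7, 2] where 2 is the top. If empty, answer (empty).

After op 1 (push 9): stack=[9] mem=[0,0,0,0]
After op 2 (push 9): stack=[9,9] mem=[0,0,0,0]
After op 3 (pop): stack=[9] mem=[0,0,0,0]

[9]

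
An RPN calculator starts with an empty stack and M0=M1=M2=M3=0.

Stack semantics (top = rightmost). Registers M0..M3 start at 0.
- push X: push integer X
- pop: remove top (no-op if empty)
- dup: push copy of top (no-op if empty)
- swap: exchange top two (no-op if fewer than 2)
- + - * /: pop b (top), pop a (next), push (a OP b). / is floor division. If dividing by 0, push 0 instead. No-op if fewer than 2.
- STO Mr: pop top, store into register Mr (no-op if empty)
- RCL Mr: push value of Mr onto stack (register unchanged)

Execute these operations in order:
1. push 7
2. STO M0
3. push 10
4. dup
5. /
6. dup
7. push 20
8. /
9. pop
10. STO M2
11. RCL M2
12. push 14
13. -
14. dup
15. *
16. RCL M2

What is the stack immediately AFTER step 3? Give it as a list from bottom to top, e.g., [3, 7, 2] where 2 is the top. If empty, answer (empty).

After op 1 (push 7): stack=[7] mem=[0,0,0,0]
After op 2 (STO M0): stack=[empty] mem=[7,0,0,0]
After op 3 (push 10): stack=[10] mem=[7,0,0,0]

[10]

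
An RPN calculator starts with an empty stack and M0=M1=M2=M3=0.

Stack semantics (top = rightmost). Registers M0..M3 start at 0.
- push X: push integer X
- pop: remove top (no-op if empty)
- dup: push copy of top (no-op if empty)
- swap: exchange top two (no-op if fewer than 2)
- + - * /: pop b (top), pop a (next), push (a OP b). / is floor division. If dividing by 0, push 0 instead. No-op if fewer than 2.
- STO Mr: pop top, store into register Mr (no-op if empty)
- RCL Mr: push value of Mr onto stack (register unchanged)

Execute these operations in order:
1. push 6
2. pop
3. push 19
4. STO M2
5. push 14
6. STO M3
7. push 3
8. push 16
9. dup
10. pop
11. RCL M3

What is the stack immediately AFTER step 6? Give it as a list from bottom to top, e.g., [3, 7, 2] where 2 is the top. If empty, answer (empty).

After op 1 (push 6): stack=[6] mem=[0,0,0,0]
After op 2 (pop): stack=[empty] mem=[0,0,0,0]
After op 3 (push 19): stack=[19] mem=[0,0,0,0]
After op 4 (STO M2): stack=[empty] mem=[0,0,19,0]
After op 5 (push 14): stack=[14] mem=[0,0,19,0]
After op 6 (STO M3): stack=[empty] mem=[0,0,19,14]

(empty)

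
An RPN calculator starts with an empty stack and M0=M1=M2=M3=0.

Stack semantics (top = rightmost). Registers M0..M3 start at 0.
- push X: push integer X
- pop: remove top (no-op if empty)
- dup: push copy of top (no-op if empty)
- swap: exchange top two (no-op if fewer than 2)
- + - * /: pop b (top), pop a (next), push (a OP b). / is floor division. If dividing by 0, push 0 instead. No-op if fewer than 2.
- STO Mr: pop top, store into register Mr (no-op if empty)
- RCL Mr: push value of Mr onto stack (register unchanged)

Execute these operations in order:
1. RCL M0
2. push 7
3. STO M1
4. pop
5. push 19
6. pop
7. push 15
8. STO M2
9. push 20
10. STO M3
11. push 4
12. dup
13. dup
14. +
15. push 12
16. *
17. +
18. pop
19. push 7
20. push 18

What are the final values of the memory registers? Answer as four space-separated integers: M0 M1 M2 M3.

Answer: 0 7 15 20

Derivation:
After op 1 (RCL M0): stack=[0] mem=[0,0,0,0]
After op 2 (push 7): stack=[0,7] mem=[0,0,0,0]
After op 3 (STO M1): stack=[0] mem=[0,7,0,0]
After op 4 (pop): stack=[empty] mem=[0,7,0,0]
After op 5 (push 19): stack=[19] mem=[0,7,0,0]
After op 6 (pop): stack=[empty] mem=[0,7,0,0]
After op 7 (push 15): stack=[15] mem=[0,7,0,0]
After op 8 (STO M2): stack=[empty] mem=[0,7,15,0]
After op 9 (push 20): stack=[20] mem=[0,7,15,0]
After op 10 (STO M3): stack=[empty] mem=[0,7,15,20]
After op 11 (push 4): stack=[4] mem=[0,7,15,20]
After op 12 (dup): stack=[4,4] mem=[0,7,15,20]
After op 13 (dup): stack=[4,4,4] mem=[0,7,15,20]
After op 14 (+): stack=[4,8] mem=[0,7,15,20]
After op 15 (push 12): stack=[4,8,12] mem=[0,7,15,20]
After op 16 (*): stack=[4,96] mem=[0,7,15,20]
After op 17 (+): stack=[100] mem=[0,7,15,20]
After op 18 (pop): stack=[empty] mem=[0,7,15,20]
After op 19 (push 7): stack=[7] mem=[0,7,15,20]
After op 20 (push 18): stack=[7,18] mem=[0,7,15,20]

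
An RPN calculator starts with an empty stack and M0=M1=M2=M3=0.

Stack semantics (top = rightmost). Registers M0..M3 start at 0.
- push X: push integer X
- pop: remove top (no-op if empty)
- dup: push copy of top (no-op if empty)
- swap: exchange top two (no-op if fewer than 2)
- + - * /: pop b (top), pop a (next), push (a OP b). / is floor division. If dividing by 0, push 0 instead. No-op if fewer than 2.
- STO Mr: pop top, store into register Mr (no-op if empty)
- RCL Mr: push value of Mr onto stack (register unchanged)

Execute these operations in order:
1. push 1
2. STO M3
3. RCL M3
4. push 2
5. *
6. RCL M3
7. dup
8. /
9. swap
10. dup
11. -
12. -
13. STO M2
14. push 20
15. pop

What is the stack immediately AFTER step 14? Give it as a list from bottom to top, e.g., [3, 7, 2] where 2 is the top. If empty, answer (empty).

After op 1 (push 1): stack=[1] mem=[0,0,0,0]
After op 2 (STO M3): stack=[empty] mem=[0,0,0,1]
After op 3 (RCL M3): stack=[1] mem=[0,0,0,1]
After op 4 (push 2): stack=[1,2] mem=[0,0,0,1]
After op 5 (*): stack=[2] mem=[0,0,0,1]
After op 6 (RCL M3): stack=[2,1] mem=[0,0,0,1]
After op 7 (dup): stack=[2,1,1] mem=[0,0,0,1]
After op 8 (/): stack=[2,1] mem=[0,0,0,1]
After op 9 (swap): stack=[1,2] mem=[0,0,0,1]
After op 10 (dup): stack=[1,2,2] mem=[0,0,0,1]
After op 11 (-): stack=[1,0] mem=[0,0,0,1]
After op 12 (-): stack=[1] mem=[0,0,0,1]
After op 13 (STO M2): stack=[empty] mem=[0,0,1,1]
After op 14 (push 20): stack=[20] mem=[0,0,1,1]

[20]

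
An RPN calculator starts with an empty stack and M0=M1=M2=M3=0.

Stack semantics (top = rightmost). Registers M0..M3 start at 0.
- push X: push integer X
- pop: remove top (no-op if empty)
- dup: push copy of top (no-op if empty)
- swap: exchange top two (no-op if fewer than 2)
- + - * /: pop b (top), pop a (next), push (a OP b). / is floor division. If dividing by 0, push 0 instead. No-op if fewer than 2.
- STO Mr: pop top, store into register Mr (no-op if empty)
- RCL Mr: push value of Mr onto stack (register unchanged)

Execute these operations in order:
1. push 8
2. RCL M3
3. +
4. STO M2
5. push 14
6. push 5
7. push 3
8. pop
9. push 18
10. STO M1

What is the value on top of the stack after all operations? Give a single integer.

Answer: 5

Derivation:
After op 1 (push 8): stack=[8] mem=[0,0,0,0]
After op 2 (RCL M3): stack=[8,0] mem=[0,0,0,0]
After op 3 (+): stack=[8] mem=[0,0,0,0]
After op 4 (STO M2): stack=[empty] mem=[0,0,8,0]
After op 5 (push 14): stack=[14] mem=[0,0,8,0]
After op 6 (push 5): stack=[14,5] mem=[0,0,8,0]
After op 7 (push 3): stack=[14,5,3] mem=[0,0,8,0]
After op 8 (pop): stack=[14,5] mem=[0,0,8,0]
After op 9 (push 18): stack=[14,5,18] mem=[0,0,8,0]
After op 10 (STO M1): stack=[14,5] mem=[0,18,8,0]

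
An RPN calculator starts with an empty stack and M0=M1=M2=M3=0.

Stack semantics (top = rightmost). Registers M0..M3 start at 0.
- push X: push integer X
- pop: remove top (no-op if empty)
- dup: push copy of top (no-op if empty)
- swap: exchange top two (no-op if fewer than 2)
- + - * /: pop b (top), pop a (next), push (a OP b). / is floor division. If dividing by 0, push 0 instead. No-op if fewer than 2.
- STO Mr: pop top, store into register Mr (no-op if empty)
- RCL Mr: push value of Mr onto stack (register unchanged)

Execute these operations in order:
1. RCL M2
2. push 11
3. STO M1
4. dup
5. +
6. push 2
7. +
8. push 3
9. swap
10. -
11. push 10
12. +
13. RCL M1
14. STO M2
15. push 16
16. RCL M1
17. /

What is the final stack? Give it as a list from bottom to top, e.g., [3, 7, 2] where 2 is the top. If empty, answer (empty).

Answer: [11, 1]

Derivation:
After op 1 (RCL M2): stack=[0] mem=[0,0,0,0]
After op 2 (push 11): stack=[0,11] mem=[0,0,0,0]
After op 3 (STO M1): stack=[0] mem=[0,11,0,0]
After op 4 (dup): stack=[0,0] mem=[0,11,0,0]
After op 5 (+): stack=[0] mem=[0,11,0,0]
After op 6 (push 2): stack=[0,2] mem=[0,11,0,0]
After op 7 (+): stack=[2] mem=[0,11,0,0]
After op 8 (push 3): stack=[2,3] mem=[0,11,0,0]
After op 9 (swap): stack=[3,2] mem=[0,11,0,0]
After op 10 (-): stack=[1] mem=[0,11,0,0]
After op 11 (push 10): stack=[1,10] mem=[0,11,0,0]
After op 12 (+): stack=[11] mem=[0,11,0,0]
After op 13 (RCL M1): stack=[11,11] mem=[0,11,0,0]
After op 14 (STO M2): stack=[11] mem=[0,11,11,0]
After op 15 (push 16): stack=[11,16] mem=[0,11,11,0]
After op 16 (RCL M1): stack=[11,16,11] mem=[0,11,11,0]
After op 17 (/): stack=[11,1] mem=[0,11,11,0]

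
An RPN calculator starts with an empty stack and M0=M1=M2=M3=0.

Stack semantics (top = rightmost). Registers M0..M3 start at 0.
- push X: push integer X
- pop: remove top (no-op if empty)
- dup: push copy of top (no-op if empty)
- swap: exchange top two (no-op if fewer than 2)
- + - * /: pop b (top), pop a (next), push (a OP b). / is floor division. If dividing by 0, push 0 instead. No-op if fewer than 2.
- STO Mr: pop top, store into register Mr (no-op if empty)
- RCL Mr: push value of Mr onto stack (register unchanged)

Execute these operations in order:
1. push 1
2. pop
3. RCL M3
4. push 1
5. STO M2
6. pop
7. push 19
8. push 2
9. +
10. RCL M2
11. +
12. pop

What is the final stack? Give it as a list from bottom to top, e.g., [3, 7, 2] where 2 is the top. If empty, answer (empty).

After op 1 (push 1): stack=[1] mem=[0,0,0,0]
After op 2 (pop): stack=[empty] mem=[0,0,0,0]
After op 3 (RCL M3): stack=[0] mem=[0,0,0,0]
After op 4 (push 1): stack=[0,1] mem=[0,0,0,0]
After op 5 (STO M2): stack=[0] mem=[0,0,1,0]
After op 6 (pop): stack=[empty] mem=[0,0,1,0]
After op 7 (push 19): stack=[19] mem=[0,0,1,0]
After op 8 (push 2): stack=[19,2] mem=[0,0,1,0]
After op 9 (+): stack=[21] mem=[0,0,1,0]
After op 10 (RCL M2): stack=[21,1] mem=[0,0,1,0]
After op 11 (+): stack=[22] mem=[0,0,1,0]
After op 12 (pop): stack=[empty] mem=[0,0,1,0]

Answer: (empty)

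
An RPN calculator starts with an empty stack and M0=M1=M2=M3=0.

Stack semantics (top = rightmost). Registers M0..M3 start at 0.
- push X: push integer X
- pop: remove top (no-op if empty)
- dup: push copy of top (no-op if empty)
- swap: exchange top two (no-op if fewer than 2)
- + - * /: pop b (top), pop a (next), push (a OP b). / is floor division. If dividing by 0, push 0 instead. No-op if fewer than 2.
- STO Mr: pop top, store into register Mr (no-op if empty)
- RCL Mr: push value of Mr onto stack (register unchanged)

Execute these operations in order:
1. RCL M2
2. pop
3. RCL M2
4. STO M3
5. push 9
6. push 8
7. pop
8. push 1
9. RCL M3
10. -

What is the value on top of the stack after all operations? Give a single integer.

Answer: 1

Derivation:
After op 1 (RCL M2): stack=[0] mem=[0,0,0,0]
After op 2 (pop): stack=[empty] mem=[0,0,0,0]
After op 3 (RCL M2): stack=[0] mem=[0,0,0,0]
After op 4 (STO M3): stack=[empty] mem=[0,0,0,0]
After op 5 (push 9): stack=[9] mem=[0,0,0,0]
After op 6 (push 8): stack=[9,8] mem=[0,0,0,0]
After op 7 (pop): stack=[9] mem=[0,0,0,0]
After op 8 (push 1): stack=[9,1] mem=[0,0,0,0]
After op 9 (RCL M3): stack=[9,1,0] mem=[0,0,0,0]
After op 10 (-): stack=[9,1] mem=[0,0,0,0]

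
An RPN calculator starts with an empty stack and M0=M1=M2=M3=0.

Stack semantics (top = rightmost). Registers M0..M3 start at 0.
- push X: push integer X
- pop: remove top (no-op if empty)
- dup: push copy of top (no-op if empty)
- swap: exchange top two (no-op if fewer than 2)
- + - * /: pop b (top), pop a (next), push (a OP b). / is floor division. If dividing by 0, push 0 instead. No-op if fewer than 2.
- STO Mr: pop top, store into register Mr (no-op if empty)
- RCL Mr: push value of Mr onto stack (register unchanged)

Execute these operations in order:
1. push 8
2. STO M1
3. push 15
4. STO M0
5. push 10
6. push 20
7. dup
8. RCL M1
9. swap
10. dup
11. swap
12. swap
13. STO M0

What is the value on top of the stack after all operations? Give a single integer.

Answer: 20

Derivation:
After op 1 (push 8): stack=[8] mem=[0,0,0,0]
After op 2 (STO M1): stack=[empty] mem=[0,8,0,0]
After op 3 (push 15): stack=[15] mem=[0,8,0,0]
After op 4 (STO M0): stack=[empty] mem=[15,8,0,0]
After op 5 (push 10): stack=[10] mem=[15,8,0,0]
After op 6 (push 20): stack=[10,20] mem=[15,8,0,0]
After op 7 (dup): stack=[10,20,20] mem=[15,8,0,0]
After op 8 (RCL M1): stack=[10,20,20,8] mem=[15,8,0,0]
After op 9 (swap): stack=[10,20,8,20] mem=[15,8,0,0]
After op 10 (dup): stack=[10,20,8,20,20] mem=[15,8,0,0]
After op 11 (swap): stack=[10,20,8,20,20] mem=[15,8,0,0]
After op 12 (swap): stack=[10,20,8,20,20] mem=[15,8,0,0]
After op 13 (STO M0): stack=[10,20,8,20] mem=[20,8,0,0]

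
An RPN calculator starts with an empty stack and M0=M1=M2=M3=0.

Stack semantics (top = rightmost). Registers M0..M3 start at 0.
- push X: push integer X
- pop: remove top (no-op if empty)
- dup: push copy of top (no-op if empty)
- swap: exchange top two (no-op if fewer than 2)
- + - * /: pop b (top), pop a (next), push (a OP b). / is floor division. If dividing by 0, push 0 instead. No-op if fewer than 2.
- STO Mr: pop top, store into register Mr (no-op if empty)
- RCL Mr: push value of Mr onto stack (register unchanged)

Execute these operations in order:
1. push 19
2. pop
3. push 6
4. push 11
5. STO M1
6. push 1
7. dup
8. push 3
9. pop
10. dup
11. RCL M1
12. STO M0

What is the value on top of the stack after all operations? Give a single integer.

After op 1 (push 19): stack=[19] mem=[0,0,0,0]
After op 2 (pop): stack=[empty] mem=[0,0,0,0]
After op 3 (push 6): stack=[6] mem=[0,0,0,0]
After op 4 (push 11): stack=[6,11] mem=[0,0,0,0]
After op 5 (STO M1): stack=[6] mem=[0,11,0,0]
After op 6 (push 1): stack=[6,1] mem=[0,11,0,0]
After op 7 (dup): stack=[6,1,1] mem=[0,11,0,0]
After op 8 (push 3): stack=[6,1,1,3] mem=[0,11,0,0]
After op 9 (pop): stack=[6,1,1] mem=[0,11,0,0]
After op 10 (dup): stack=[6,1,1,1] mem=[0,11,0,0]
After op 11 (RCL M1): stack=[6,1,1,1,11] mem=[0,11,0,0]
After op 12 (STO M0): stack=[6,1,1,1] mem=[11,11,0,0]

Answer: 1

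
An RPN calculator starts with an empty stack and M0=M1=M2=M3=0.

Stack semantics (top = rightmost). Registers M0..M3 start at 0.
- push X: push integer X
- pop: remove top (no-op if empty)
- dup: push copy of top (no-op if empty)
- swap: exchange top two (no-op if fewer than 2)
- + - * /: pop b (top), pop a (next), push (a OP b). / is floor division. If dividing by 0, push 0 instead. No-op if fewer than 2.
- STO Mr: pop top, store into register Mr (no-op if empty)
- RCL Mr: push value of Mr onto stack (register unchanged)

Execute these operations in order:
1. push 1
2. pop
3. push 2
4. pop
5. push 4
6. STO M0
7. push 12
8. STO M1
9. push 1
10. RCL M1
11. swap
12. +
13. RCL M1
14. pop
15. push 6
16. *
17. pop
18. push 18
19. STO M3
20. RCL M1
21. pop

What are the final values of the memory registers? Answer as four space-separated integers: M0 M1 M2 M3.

After op 1 (push 1): stack=[1] mem=[0,0,0,0]
After op 2 (pop): stack=[empty] mem=[0,0,0,0]
After op 3 (push 2): stack=[2] mem=[0,0,0,0]
After op 4 (pop): stack=[empty] mem=[0,0,0,0]
After op 5 (push 4): stack=[4] mem=[0,0,0,0]
After op 6 (STO M0): stack=[empty] mem=[4,0,0,0]
After op 7 (push 12): stack=[12] mem=[4,0,0,0]
After op 8 (STO M1): stack=[empty] mem=[4,12,0,0]
After op 9 (push 1): stack=[1] mem=[4,12,0,0]
After op 10 (RCL M1): stack=[1,12] mem=[4,12,0,0]
After op 11 (swap): stack=[12,1] mem=[4,12,0,0]
After op 12 (+): stack=[13] mem=[4,12,0,0]
After op 13 (RCL M1): stack=[13,12] mem=[4,12,0,0]
After op 14 (pop): stack=[13] mem=[4,12,0,0]
After op 15 (push 6): stack=[13,6] mem=[4,12,0,0]
After op 16 (*): stack=[78] mem=[4,12,0,0]
After op 17 (pop): stack=[empty] mem=[4,12,0,0]
After op 18 (push 18): stack=[18] mem=[4,12,0,0]
After op 19 (STO M3): stack=[empty] mem=[4,12,0,18]
After op 20 (RCL M1): stack=[12] mem=[4,12,0,18]
After op 21 (pop): stack=[empty] mem=[4,12,0,18]

Answer: 4 12 0 18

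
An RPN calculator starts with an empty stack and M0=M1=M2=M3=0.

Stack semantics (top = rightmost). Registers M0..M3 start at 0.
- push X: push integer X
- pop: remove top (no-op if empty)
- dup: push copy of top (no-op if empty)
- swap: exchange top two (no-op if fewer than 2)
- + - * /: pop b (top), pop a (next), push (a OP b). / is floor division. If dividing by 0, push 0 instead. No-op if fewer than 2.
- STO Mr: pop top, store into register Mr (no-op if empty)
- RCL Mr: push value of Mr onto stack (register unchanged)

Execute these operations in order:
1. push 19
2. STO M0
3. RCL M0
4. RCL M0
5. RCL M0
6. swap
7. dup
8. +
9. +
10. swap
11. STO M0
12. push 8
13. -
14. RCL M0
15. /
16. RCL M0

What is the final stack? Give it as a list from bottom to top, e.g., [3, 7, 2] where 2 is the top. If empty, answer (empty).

Answer: [2, 19]

Derivation:
After op 1 (push 19): stack=[19] mem=[0,0,0,0]
After op 2 (STO M0): stack=[empty] mem=[19,0,0,0]
After op 3 (RCL M0): stack=[19] mem=[19,0,0,0]
After op 4 (RCL M0): stack=[19,19] mem=[19,0,0,0]
After op 5 (RCL M0): stack=[19,19,19] mem=[19,0,0,0]
After op 6 (swap): stack=[19,19,19] mem=[19,0,0,0]
After op 7 (dup): stack=[19,19,19,19] mem=[19,0,0,0]
After op 8 (+): stack=[19,19,38] mem=[19,0,0,0]
After op 9 (+): stack=[19,57] mem=[19,0,0,0]
After op 10 (swap): stack=[57,19] mem=[19,0,0,0]
After op 11 (STO M0): stack=[57] mem=[19,0,0,0]
After op 12 (push 8): stack=[57,8] mem=[19,0,0,0]
After op 13 (-): stack=[49] mem=[19,0,0,0]
After op 14 (RCL M0): stack=[49,19] mem=[19,0,0,0]
After op 15 (/): stack=[2] mem=[19,0,0,0]
After op 16 (RCL M0): stack=[2,19] mem=[19,0,0,0]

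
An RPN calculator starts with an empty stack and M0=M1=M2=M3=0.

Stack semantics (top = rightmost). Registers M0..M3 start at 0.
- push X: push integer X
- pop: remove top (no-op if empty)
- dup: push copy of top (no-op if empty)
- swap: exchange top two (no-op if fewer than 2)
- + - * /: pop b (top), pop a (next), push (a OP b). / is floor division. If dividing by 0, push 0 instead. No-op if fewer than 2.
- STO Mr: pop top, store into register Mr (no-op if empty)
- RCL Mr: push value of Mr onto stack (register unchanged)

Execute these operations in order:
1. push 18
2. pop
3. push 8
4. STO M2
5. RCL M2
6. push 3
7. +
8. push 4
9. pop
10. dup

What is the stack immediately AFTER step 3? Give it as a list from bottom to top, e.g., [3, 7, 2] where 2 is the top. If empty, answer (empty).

After op 1 (push 18): stack=[18] mem=[0,0,0,0]
After op 2 (pop): stack=[empty] mem=[0,0,0,0]
After op 3 (push 8): stack=[8] mem=[0,0,0,0]

[8]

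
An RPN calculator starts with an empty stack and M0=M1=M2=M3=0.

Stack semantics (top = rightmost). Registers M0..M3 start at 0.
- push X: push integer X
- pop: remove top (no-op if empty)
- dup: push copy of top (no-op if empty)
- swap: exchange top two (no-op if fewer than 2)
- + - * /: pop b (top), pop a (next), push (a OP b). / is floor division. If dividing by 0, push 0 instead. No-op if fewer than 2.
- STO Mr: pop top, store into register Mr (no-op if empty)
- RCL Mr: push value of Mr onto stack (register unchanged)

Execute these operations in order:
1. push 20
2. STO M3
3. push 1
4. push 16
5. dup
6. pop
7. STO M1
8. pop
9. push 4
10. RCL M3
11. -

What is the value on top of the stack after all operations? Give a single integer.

Answer: -16

Derivation:
After op 1 (push 20): stack=[20] mem=[0,0,0,0]
After op 2 (STO M3): stack=[empty] mem=[0,0,0,20]
After op 3 (push 1): stack=[1] mem=[0,0,0,20]
After op 4 (push 16): stack=[1,16] mem=[0,0,0,20]
After op 5 (dup): stack=[1,16,16] mem=[0,0,0,20]
After op 6 (pop): stack=[1,16] mem=[0,0,0,20]
After op 7 (STO M1): stack=[1] mem=[0,16,0,20]
After op 8 (pop): stack=[empty] mem=[0,16,0,20]
After op 9 (push 4): stack=[4] mem=[0,16,0,20]
After op 10 (RCL M3): stack=[4,20] mem=[0,16,0,20]
After op 11 (-): stack=[-16] mem=[0,16,0,20]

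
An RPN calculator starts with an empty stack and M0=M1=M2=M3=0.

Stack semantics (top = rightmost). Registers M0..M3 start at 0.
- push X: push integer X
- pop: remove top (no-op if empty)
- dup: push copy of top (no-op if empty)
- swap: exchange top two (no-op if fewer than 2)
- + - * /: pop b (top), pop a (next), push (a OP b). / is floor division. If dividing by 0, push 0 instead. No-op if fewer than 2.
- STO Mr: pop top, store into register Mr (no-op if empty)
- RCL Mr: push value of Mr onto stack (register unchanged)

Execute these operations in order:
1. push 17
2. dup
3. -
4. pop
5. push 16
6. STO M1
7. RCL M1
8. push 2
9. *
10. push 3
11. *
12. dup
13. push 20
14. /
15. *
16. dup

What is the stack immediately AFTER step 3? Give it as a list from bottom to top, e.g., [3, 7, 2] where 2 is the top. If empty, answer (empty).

After op 1 (push 17): stack=[17] mem=[0,0,0,0]
After op 2 (dup): stack=[17,17] mem=[0,0,0,0]
After op 3 (-): stack=[0] mem=[0,0,0,0]

[0]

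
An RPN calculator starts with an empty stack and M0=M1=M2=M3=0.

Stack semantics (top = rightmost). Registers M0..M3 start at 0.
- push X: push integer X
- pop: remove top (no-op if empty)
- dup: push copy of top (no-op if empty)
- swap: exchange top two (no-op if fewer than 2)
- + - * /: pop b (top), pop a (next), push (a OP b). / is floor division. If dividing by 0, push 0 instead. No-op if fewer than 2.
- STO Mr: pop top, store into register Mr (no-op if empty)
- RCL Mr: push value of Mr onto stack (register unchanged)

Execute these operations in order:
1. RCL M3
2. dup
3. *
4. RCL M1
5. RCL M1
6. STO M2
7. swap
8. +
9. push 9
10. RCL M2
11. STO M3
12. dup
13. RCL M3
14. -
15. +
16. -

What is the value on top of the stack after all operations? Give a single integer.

Answer: -18

Derivation:
After op 1 (RCL M3): stack=[0] mem=[0,0,0,0]
After op 2 (dup): stack=[0,0] mem=[0,0,0,0]
After op 3 (*): stack=[0] mem=[0,0,0,0]
After op 4 (RCL M1): stack=[0,0] mem=[0,0,0,0]
After op 5 (RCL M1): stack=[0,0,0] mem=[0,0,0,0]
After op 6 (STO M2): stack=[0,0] mem=[0,0,0,0]
After op 7 (swap): stack=[0,0] mem=[0,0,0,0]
After op 8 (+): stack=[0] mem=[0,0,0,0]
After op 9 (push 9): stack=[0,9] mem=[0,0,0,0]
After op 10 (RCL M2): stack=[0,9,0] mem=[0,0,0,0]
After op 11 (STO M3): stack=[0,9] mem=[0,0,0,0]
After op 12 (dup): stack=[0,9,9] mem=[0,0,0,0]
After op 13 (RCL M3): stack=[0,9,9,0] mem=[0,0,0,0]
After op 14 (-): stack=[0,9,9] mem=[0,0,0,0]
After op 15 (+): stack=[0,18] mem=[0,0,0,0]
After op 16 (-): stack=[-18] mem=[0,0,0,0]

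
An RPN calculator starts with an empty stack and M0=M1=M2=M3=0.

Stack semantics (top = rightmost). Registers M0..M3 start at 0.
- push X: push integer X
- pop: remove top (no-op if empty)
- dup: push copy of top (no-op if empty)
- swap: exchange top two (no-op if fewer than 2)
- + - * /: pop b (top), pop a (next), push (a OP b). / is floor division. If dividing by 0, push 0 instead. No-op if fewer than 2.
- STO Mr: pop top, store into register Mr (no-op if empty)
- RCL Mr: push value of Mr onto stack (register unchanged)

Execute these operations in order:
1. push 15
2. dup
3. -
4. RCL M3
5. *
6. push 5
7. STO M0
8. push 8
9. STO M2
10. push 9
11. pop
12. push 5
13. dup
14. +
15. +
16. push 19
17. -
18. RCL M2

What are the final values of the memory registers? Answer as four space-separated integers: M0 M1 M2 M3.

Answer: 5 0 8 0

Derivation:
After op 1 (push 15): stack=[15] mem=[0,0,0,0]
After op 2 (dup): stack=[15,15] mem=[0,0,0,0]
After op 3 (-): stack=[0] mem=[0,0,0,0]
After op 4 (RCL M3): stack=[0,0] mem=[0,0,0,0]
After op 5 (*): stack=[0] mem=[0,0,0,0]
After op 6 (push 5): stack=[0,5] mem=[0,0,0,0]
After op 7 (STO M0): stack=[0] mem=[5,0,0,0]
After op 8 (push 8): stack=[0,8] mem=[5,0,0,0]
After op 9 (STO M2): stack=[0] mem=[5,0,8,0]
After op 10 (push 9): stack=[0,9] mem=[5,0,8,0]
After op 11 (pop): stack=[0] mem=[5,0,8,0]
After op 12 (push 5): stack=[0,5] mem=[5,0,8,0]
After op 13 (dup): stack=[0,5,5] mem=[5,0,8,0]
After op 14 (+): stack=[0,10] mem=[5,0,8,0]
After op 15 (+): stack=[10] mem=[5,0,8,0]
After op 16 (push 19): stack=[10,19] mem=[5,0,8,0]
After op 17 (-): stack=[-9] mem=[5,0,8,0]
After op 18 (RCL M2): stack=[-9,8] mem=[5,0,8,0]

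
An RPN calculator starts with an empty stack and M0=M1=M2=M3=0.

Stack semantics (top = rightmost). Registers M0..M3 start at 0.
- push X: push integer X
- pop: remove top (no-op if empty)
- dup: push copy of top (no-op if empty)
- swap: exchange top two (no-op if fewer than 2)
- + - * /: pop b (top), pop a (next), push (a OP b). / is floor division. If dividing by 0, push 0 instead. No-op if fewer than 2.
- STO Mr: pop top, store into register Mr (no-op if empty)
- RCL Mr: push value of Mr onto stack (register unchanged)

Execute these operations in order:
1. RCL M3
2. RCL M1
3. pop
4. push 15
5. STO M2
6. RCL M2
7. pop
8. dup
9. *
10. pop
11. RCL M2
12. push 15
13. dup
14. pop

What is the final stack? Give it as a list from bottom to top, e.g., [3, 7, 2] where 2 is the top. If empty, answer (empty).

Answer: [15, 15]

Derivation:
After op 1 (RCL M3): stack=[0] mem=[0,0,0,0]
After op 2 (RCL M1): stack=[0,0] mem=[0,0,0,0]
After op 3 (pop): stack=[0] mem=[0,0,0,0]
After op 4 (push 15): stack=[0,15] mem=[0,0,0,0]
After op 5 (STO M2): stack=[0] mem=[0,0,15,0]
After op 6 (RCL M2): stack=[0,15] mem=[0,0,15,0]
After op 7 (pop): stack=[0] mem=[0,0,15,0]
After op 8 (dup): stack=[0,0] mem=[0,0,15,0]
After op 9 (*): stack=[0] mem=[0,0,15,0]
After op 10 (pop): stack=[empty] mem=[0,0,15,0]
After op 11 (RCL M2): stack=[15] mem=[0,0,15,0]
After op 12 (push 15): stack=[15,15] mem=[0,0,15,0]
After op 13 (dup): stack=[15,15,15] mem=[0,0,15,0]
After op 14 (pop): stack=[15,15] mem=[0,0,15,0]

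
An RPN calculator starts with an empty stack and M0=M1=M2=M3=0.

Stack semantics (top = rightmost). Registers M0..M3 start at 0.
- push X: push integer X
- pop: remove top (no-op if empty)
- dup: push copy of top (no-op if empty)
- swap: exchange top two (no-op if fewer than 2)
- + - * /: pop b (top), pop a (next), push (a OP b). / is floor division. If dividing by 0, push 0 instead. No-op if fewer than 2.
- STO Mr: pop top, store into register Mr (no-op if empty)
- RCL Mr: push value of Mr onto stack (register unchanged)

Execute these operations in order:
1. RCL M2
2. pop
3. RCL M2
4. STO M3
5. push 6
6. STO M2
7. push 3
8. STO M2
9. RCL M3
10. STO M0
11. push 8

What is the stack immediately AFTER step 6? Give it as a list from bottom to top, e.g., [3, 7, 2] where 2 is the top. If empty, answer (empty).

After op 1 (RCL M2): stack=[0] mem=[0,0,0,0]
After op 2 (pop): stack=[empty] mem=[0,0,0,0]
After op 3 (RCL M2): stack=[0] mem=[0,0,0,0]
After op 4 (STO M3): stack=[empty] mem=[0,0,0,0]
After op 5 (push 6): stack=[6] mem=[0,0,0,0]
After op 6 (STO M2): stack=[empty] mem=[0,0,6,0]

(empty)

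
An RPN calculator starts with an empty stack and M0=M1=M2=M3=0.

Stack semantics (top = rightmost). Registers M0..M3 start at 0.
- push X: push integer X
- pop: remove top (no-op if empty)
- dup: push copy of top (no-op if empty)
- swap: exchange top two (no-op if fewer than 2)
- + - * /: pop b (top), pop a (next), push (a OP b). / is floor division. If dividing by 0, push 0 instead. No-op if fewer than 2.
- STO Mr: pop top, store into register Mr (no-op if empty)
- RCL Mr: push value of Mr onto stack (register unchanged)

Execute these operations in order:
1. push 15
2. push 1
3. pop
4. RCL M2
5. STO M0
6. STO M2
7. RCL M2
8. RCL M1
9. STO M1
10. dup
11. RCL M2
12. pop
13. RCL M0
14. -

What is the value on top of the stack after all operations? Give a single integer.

Answer: 15

Derivation:
After op 1 (push 15): stack=[15] mem=[0,0,0,0]
After op 2 (push 1): stack=[15,1] mem=[0,0,0,0]
After op 3 (pop): stack=[15] mem=[0,0,0,0]
After op 4 (RCL M2): stack=[15,0] mem=[0,0,0,0]
After op 5 (STO M0): stack=[15] mem=[0,0,0,0]
After op 6 (STO M2): stack=[empty] mem=[0,0,15,0]
After op 7 (RCL M2): stack=[15] mem=[0,0,15,0]
After op 8 (RCL M1): stack=[15,0] mem=[0,0,15,0]
After op 9 (STO M1): stack=[15] mem=[0,0,15,0]
After op 10 (dup): stack=[15,15] mem=[0,0,15,0]
After op 11 (RCL M2): stack=[15,15,15] mem=[0,0,15,0]
After op 12 (pop): stack=[15,15] mem=[0,0,15,0]
After op 13 (RCL M0): stack=[15,15,0] mem=[0,0,15,0]
After op 14 (-): stack=[15,15] mem=[0,0,15,0]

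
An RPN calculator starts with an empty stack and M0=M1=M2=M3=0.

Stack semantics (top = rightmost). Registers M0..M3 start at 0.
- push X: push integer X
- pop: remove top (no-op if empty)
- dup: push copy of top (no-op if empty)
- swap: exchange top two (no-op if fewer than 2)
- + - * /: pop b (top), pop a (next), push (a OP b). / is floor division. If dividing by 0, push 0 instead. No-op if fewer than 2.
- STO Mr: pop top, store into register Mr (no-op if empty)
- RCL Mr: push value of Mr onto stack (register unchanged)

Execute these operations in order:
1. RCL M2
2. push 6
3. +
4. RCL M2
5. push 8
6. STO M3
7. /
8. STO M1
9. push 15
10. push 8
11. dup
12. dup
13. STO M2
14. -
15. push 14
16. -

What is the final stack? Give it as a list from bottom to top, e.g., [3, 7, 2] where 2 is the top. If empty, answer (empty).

After op 1 (RCL M2): stack=[0] mem=[0,0,0,0]
After op 2 (push 6): stack=[0,6] mem=[0,0,0,0]
After op 3 (+): stack=[6] mem=[0,0,0,0]
After op 4 (RCL M2): stack=[6,0] mem=[0,0,0,0]
After op 5 (push 8): stack=[6,0,8] mem=[0,0,0,0]
After op 6 (STO M3): stack=[6,0] mem=[0,0,0,8]
After op 7 (/): stack=[0] mem=[0,0,0,8]
After op 8 (STO M1): stack=[empty] mem=[0,0,0,8]
After op 9 (push 15): stack=[15] mem=[0,0,0,8]
After op 10 (push 8): stack=[15,8] mem=[0,0,0,8]
After op 11 (dup): stack=[15,8,8] mem=[0,0,0,8]
After op 12 (dup): stack=[15,8,8,8] mem=[0,0,0,8]
After op 13 (STO M2): stack=[15,8,8] mem=[0,0,8,8]
After op 14 (-): stack=[15,0] mem=[0,0,8,8]
After op 15 (push 14): stack=[15,0,14] mem=[0,0,8,8]
After op 16 (-): stack=[15,-14] mem=[0,0,8,8]

Answer: [15, -14]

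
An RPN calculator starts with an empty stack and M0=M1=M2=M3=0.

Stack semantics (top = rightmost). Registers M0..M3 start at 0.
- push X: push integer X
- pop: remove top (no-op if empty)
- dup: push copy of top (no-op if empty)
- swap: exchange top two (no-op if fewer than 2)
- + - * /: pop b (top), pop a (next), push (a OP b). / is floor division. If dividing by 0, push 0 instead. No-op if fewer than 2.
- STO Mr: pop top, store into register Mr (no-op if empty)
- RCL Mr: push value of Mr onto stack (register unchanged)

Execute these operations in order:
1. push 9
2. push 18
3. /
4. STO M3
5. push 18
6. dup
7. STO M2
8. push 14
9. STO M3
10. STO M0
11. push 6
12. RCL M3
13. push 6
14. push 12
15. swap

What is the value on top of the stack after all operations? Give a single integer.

Answer: 6

Derivation:
After op 1 (push 9): stack=[9] mem=[0,0,0,0]
After op 2 (push 18): stack=[9,18] mem=[0,0,0,0]
After op 3 (/): stack=[0] mem=[0,0,0,0]
After op 4 (STO M3): stack=[empty] mem=[0,0,0,0]
After op 5 (push 18): stack=[18] mem=[0,0,0,0]
After op 6 (dup): stack=[18,18] mem=[0,0,0,0]
After op 7 (STO M2): stack=[18] mem=[0,0,18,0]
After op 8 (push 14): stack=[18,14] mem=[0,0,18,0]
After op 9 (STO M3): stack=[18] mem=[0,0,18,14]
After op 10 (STO M0): stack=[empty] mem=[18,0,18,14]
After op 11 (push 6): stack=[6] mem=[18,0,18,14]
After op 12 (RCL M3): stack=[6,14] mem=[18,0,18,14]
After op 13 (push 6): stack=[6,14,6] mem=[18,0,18,14]
After op 14 (push 12): stack=[6,14,6,12] mem=[18,0,18,14]
After op 15 (swap): stack=[6,14,12,6] mem=[18,0,18,14]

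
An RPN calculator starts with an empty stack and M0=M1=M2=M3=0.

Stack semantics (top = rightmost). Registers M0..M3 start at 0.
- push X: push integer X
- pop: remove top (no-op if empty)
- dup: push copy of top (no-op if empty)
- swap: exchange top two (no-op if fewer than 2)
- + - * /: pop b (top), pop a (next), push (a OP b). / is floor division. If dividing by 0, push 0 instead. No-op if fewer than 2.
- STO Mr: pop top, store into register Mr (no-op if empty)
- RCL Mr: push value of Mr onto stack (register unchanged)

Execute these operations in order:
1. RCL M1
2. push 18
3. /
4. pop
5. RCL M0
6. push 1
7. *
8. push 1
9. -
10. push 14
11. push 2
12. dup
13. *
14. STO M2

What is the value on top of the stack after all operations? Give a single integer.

Answer: 14

Derivation:
After op 1 (RCL M1): stack=[0] mem=[0,0,0,0]
After op 2 (push 18): stack=[0,18] mem=[0,0,0,0]
After op 3 (/): stack=[0] mem=[0,0,0,0]
After op 4 (pop): stack=[empty] mem=[0,0,0,0]
After op 5 (RCL M0): stack=[0] mem=[0,0,0,0]
After op 6 (push 1): stack=[0,1] mem=[0,0,0,0]
After op 7 (*): stack=[0] mem=[0,0,0,0]
After op 8 (push 1): stack=[0,1] mem=[0,0,0,0]
After op 9 (-): stack=[-1] mem=[0,0,0,0]
After op 10 (push 14): stack=[-1,14] mem=[0,0,0,0]
After op 11 (push 2): stack=[-1,14,2] mem=[0,0,0,0]
After op 12 (dup): stack=[-1,14,2,2] mem=[0,0,0,0]
After op 13 (*): stack=[-1,14,4] mem=[0,0,0,0]
After op 14 (STO M2): stack=[-1,14] mem=[0,0,4,0]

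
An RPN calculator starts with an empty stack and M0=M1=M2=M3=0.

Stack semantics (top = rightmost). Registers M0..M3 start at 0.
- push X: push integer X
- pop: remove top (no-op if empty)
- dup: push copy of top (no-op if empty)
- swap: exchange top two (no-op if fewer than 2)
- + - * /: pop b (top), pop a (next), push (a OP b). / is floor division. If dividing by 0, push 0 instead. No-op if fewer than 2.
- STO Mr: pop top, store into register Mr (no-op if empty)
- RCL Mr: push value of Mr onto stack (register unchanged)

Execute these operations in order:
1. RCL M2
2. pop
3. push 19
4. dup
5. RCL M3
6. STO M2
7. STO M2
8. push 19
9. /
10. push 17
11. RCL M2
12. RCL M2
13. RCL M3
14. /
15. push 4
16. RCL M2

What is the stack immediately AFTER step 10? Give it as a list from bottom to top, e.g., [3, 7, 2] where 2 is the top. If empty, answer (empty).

After op 1 (RCL M2): stack=[0] mem=[0,0,0,0]
After op 2 (pop): stack=[empty] mem=[0,0,0,0]
After op 3 (push 19): stack=[19] mem=[0,0,0,0]
After op 4 (dup): stack=[19,19] mem=[0,0,0,0]
After op 5 (RCL M3): stack=[19,19,0] mem=[0,0,0,0]
After op 6 (STO M2): stack=[19,19] mem=[0,0,0,0]
After op 7 (STO M2): stack=[19] mem=[0,0,19,0]
After op 8 (push 19): stack=[19,19] mem=[0,0,19,0]
After op 9 (/): stack=[1] mem=[0,0,19,0]
After op 10 (push 17): stack=[1,17] mem=[0,0,19,0]

[1, 17]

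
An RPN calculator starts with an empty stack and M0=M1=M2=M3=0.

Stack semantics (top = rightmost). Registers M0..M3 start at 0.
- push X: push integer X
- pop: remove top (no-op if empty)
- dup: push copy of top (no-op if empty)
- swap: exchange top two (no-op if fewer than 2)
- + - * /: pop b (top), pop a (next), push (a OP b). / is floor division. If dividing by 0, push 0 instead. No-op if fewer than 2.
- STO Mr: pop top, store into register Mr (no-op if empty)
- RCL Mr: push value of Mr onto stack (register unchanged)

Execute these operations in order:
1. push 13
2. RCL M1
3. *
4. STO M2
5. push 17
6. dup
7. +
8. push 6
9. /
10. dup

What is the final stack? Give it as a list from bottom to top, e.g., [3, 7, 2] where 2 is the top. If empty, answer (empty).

Answer: [5, 5]

Derivation:
After op 1 (push 13): stack=[13] mem=[0,0,0,0]
After op 2 (RCL M1): stack=[13,0] mem=[0,0,0,0]
After op 3 (*): stack=[0] mem=[0,0,0,0]
After op 4 (STO M2): stack=[empty] mem=[0,0,0,0]
After op 5 (push 17): stack=[17] mem=[0,0,0,0]
After op 6 (dup): stack=[17,17] mem=[0,0,0,0]
After op 7 (+): stack=[34] mem=[0,0,0,0]
After op 8 (push 6): stack=[34,6] mem=[0,0,0,0]
After op 9 (/): stack=[5] mem=[0,0,0,0]
After op 10 (dup): stack=[5,5] mem=[0,0,0,0]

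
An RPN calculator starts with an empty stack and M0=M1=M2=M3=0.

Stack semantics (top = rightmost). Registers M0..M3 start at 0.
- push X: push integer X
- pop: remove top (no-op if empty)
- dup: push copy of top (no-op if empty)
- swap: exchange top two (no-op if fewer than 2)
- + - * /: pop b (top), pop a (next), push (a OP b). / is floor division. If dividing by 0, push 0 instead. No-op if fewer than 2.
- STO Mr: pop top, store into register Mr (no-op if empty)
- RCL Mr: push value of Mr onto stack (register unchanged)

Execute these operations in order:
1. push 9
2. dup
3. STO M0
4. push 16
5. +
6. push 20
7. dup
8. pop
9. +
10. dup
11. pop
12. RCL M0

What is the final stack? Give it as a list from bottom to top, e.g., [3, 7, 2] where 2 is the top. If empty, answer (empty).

Answer: [45, 9]

Derivation:
After op 1 (push 9): stack=[9] mem=[0,0,0,0]
After op 2 (dup): stack=[9,9] mem=[0,0,0,0]
After op 3 (STO M0): stack=[9] mem=[9,0,0,0]
After op 4 (push 16): stack=[9,16] mem=[9,0,0,0]
After op 5 (+): stack=[25] mem=[9,0,0,0]
After op 6 (push 20): stack=[25,20] mem=[9,0,0,0]
After op 7 (dup): stack=[25,20,20] mem=[9,0,0,0]
After op 8 (pop): stack=[25,20] mem=[9,0,0,0]
After op 9 (+): stack=[45] mem=[9,0,0,0]
After op 10 (dup): stack=[45,45] mem=[9,0,0,0]
After op 11 (pop): stack=[45] mem=[9,0,0,0]
After op 12 (RCL M0): stack=[45,9] mem=[9,0,0,0]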